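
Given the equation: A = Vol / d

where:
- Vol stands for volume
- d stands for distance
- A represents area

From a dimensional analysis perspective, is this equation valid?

Yes

Vol (volume) has dimensions [L^3].
d (distance) has dimensions [L].
A (area) has dimensions [L^2].

Left side: [L^2]
Right side: [L^2]

Both sides have the same dimensions, so the equation is dimensionally consistent.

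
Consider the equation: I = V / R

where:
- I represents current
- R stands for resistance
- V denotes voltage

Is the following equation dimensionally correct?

Yes

I (current) has dimensions [I].
R (resistance) has dimensions [I^-2 L^2 M T^-3].
V (voltage) has dimensions [I^-1 L^2 M T^-3].

Left side: [I]
Right side: [I]

Both sides have the same dimensions, so the equation is dimensionally consistent.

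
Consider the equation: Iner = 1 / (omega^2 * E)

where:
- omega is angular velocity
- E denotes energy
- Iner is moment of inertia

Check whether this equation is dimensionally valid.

No

omega (angular velocity) has dimensions [T^-1].
E (energy) has dimensions [L^2 M T^-2].
Iner (moment of inertia) has dimensions [L^2 M].

Left side: [L^2 M]
Right side: [L^-2 M^-1 T^4]

The two sides have different dimensions, so the equation is NOT dimensionally consistent.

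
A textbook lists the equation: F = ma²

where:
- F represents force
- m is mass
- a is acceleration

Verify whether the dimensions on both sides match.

No

F (force) has dimensions [L M T^-2].
m (mass) has dimensions [M].
a (acceleration) has dimensions [L T^-2].

Left side: [L M T^-2]
Right side: [L^2 M T^-4]

The two sides have different dimensions, so the equation is NOT dimensionally consistent.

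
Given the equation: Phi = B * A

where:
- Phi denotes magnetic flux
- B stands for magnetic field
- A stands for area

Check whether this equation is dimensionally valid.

Yes

Phi (magnetic flux) has dimensions [I^-1 L^2 M T^-2].
B (magnetic field) has dimensions [I^-1 M T^-2].
A (area) has dimensions [L^2].

Left side: [I^-1 L^2 M T^-2]
Right side: [I^-1 L^2 M T^-2]

Both sides have the same dimensions, so the equation is dimensionally consistent.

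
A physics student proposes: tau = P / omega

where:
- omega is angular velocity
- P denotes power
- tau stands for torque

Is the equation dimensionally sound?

Yes

omega (angular velocity) has dimensions [T^-1].
P (power) has dimensions [L^2 M T^-3].
tau (torque) has dimensions [L^2 M T^-2].

Left side: [L^2 M T^-2]
Right side: [L^2 M T^-2]

Both sides have the same dimensions, so the equation is dimensionally consistent.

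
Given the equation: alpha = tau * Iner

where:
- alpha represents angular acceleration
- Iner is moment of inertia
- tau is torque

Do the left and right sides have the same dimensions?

No

alpha (angular acceleration) has dimensions [T^-2].
Iner (moment of inertia) has dimensions [L^2 M].
tau (torque) has dimensions [L^2 M T^-2].

Left side: [T^-2]
Right side: [L^4 M^2 T^-2]

The two sides have different dimensions, so the equation is NOT dimensionally consistent.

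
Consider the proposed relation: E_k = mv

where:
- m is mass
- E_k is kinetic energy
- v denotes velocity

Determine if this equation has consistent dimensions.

No

m (mass) has dimensions [M].
E_k (kinetic energy) has dimensions [L^2 M T^-2].
v (velocity) has dimensions [L T^-1].

Left side: [L^2 M T^-2]
Right side: [L M T^-1]

The two sides have different dimensions, so the equation is NOT dimensionally consistent.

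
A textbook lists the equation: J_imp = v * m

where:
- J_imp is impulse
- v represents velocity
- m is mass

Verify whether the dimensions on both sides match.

Yes

J_imp (impulse) has dimensions [L M T^-1].
v (velocity) has dimensions [L T^-1].
m (mass) has dimensions [M].

Left side: [L M T^-1]
Right side: [L M T^-1]

Both sides have the same dimensions, so the equation is dimensionally consistent.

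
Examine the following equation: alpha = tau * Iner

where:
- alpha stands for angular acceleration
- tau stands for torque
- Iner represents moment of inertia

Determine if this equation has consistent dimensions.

No

alpha (angular acceleration) has dimensions [T^-2].
tau (torque) has dimensions [L^2 M T^-2].
Iner (moment of inertia) has dimensions [L^2 M].

Left side: [T^-2]
Right side: [L^4 M^2 T^-2]

The two sides have different dimensions, so the equation is NOT dimensionally consistent.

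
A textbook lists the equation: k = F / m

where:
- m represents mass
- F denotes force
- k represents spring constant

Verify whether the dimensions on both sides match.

No

m (mass) has dimensions [M].
F (force) has dimensions [L M T^-2].
k (spring constant) has dimensions [M T^-2].

Left side: [M T^-2]
Right side: [L T^-2]

The two sides have different dimensions, so the equation is NOT dimensionally consistent.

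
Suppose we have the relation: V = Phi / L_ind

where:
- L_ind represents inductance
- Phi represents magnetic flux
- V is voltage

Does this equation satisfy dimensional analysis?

No

L_ind (inductance) has dimensions [I^-2 L^2 M T^-2].
Phi (magnetic flux) has dimensions [I^-1 L^2 M T^-2].
V (voltage) has dimensions [I^-1 L^2 M T^-3].

Left side: [I^-1 L^2 M T^-3]
Right side: [I]

The two sides have different dimensions, so the equation is NOT dimensionally consistent.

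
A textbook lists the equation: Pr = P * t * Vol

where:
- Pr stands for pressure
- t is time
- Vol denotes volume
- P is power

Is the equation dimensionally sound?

No

Pr (pressure) has dimensions [L^-1 M T^-2].
t (time) has dimensions [T].
Vol (volume) has dimensions [L^3].
P (power) has dimensions [L^2 M T^-3].

Left side: [L^-1 M T^-2]
Right side: [L^5 M T^-2]

The two sides have different dimensions, so the equation is NOT dimensionally consistent.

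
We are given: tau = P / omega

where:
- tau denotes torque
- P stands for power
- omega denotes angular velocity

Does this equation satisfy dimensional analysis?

Yes

tau (torque) has dimensions [L^2 M T^-2].
P (power) has dimensions [L^2 M T^-3].
omega (angular velocity) has dimensions [T^-1].

Left side: [L^2 M T^-2]
Right side: [L^2 M T^-2]

Both sides have the same dimensions, so the equation is dimensionally consistent.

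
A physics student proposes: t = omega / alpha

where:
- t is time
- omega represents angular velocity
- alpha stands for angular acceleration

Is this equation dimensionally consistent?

Yes

t (time) has dimensions [T].
omega (angular velocity) has dimensions [T^-1].
alpha (angular acceleration) has dimensions [T^-2].

Left side: [T]
Right side: [T]

Both sides have the same dimensions, so the equation is dimensionally consistent.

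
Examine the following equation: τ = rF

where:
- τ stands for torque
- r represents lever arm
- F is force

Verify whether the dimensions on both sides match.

Yes

τ (torque) has dimensions [L^2 M T^-2].
r (lever arm) has dimensions [L].
F (force) has dimensions [L M T^-2].

Left side: [L^2 M T^-2]
Right side: [L^2 M T^-2]

Both sides have the same dimensions, so the equation is dimensionally consistent.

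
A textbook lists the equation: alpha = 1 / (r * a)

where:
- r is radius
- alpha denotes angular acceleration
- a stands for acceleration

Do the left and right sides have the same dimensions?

No

r (radius) has dimensions [L].
alpha (angular acceleration) has dimensions [T^-2].
a (acceleration) has dimensions [L T^-2].

Left side: [T^-2]
Right side: [L^-2 T^2]

The two sides have different dimensions, so the equation is NOT dimensionally consistent.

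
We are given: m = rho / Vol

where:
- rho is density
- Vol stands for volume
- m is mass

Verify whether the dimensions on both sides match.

No

rho (density) has dimensions [L^-3 M].
Vol (volume) has dimensions [L^3].
m (mass) has dimensions [M].

Left side: [M]
Right side: [L^-6 M]

The two sides have different dimensions, so the equation is NOT dimensionally consistent.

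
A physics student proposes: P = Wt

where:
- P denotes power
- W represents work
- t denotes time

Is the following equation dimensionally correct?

No

P (power) has dimensions [L^2 M T^-3].
W (work) has dimensions [L^2 M T^-2].
t (time) has dimensions [T].

Left side: [L^2 M T^-3]
Right side: [L^2 M T^-1]

The two sides have different dimensions, so the equation is NOT dimensionally consistent.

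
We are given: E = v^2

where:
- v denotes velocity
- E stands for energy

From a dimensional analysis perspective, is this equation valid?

No

v (velocity) has dimensions [L T^-1].
E (energy) has dimensions [L^2 M T^-2].

Left side: [L^2 M T^-2]
Right side: [L^2 T^-2]

The two sides have different dimensions, so the equation is NOT dimensionally consistent.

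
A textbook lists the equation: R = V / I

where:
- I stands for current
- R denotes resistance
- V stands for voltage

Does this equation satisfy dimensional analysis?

Yes

I (current) has dimensions [I].
R (resistance) has dimensions [I^-2 L^2 M T^-3].
V (voltage) has dimensions [I^-1 L^2 M T^-3].

Left side: [I^-2 L^2 M T^-3]
Right side: [I^-2 L^2 M T^-3]

Both sides have the same dimensions, so the equation is dimensionally consistent.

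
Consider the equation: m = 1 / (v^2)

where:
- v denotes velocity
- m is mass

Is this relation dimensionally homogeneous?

No

v (velocity) has dimensions [L T^-1].
m (mass) has dimensions [M].

Left side: [M]
Right side: [L^-2 T^2]

The two sides have different dimensions, so the equation is NOT dimensionally consistent.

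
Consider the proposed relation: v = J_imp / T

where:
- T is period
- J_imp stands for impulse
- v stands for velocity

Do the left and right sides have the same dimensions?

No

T (period) has dimensions [T].
J_imp (impulse) has dimensions [L M T^-1].
v (velocity) has dimensions [L T^-1].

Left side: [L T^-1]
Right side: [L M T^-2]

The two sides have different dimensions, so the equation is NOT dimensionally consistent.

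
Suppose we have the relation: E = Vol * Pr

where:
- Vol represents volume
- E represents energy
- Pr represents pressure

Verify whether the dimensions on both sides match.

Yes

Vol (volume) has dimensions [L^3].
E (energy) has dimensions [L^2 M T^-2].
Pr (pressure) has dimensions [L^-1 M T^-2].

Left side: [L^2 M T^-2]
Right side: [L^2 M T^-2]

Both sides have the same dimensions, so the equation is dimensionally consistent.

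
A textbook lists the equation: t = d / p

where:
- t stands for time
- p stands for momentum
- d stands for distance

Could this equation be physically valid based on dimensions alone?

No

t (time) has dimensions [T].
p (momentum) has dimensions [L M T^-1].
d (distance) has dimensions [L].

Left side: [T]
Right side: [M^-1 T]

The two sides have different dimensions, so the equation is NOT dimensionally consistent.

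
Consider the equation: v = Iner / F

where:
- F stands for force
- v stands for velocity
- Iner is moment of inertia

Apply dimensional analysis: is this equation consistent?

No

F (force) has dimensions [L M T^-2].
v (velocity) has dimensions [L T^-1].
Iner (moment of inertia) has dimensions [L^2 M].

Left side: [L T^-1]
Right side: [L T^2]

The two sides have different dimensions, so the equation is NOT dimensionally consistent.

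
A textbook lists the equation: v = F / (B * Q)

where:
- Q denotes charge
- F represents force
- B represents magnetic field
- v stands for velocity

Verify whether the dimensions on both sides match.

Yes

Q (charge) has dimensions [I T].
F (force) has dimensions [L M T^-2].
B (magnetic field) has dimensions [I^-1 M T^-2].
v (velocity) has dimensions [L T^-1].

Left side: [L T^-1]
Right side: [L T^-1]

Both sides have the same dimensions, so the equation is dimensionally consistent.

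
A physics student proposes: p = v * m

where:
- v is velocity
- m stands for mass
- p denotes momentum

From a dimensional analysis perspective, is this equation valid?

Yes

v (velocity) has dimensions [L T^-1].
m (mass) has dimensions [M].
p (momentum) has dimensions [L M T^-1].

Left side: [L M T^-1]
Right side: [L M T^-1]

Both sides have the same dimensions, so the equation is dimensionally consistent.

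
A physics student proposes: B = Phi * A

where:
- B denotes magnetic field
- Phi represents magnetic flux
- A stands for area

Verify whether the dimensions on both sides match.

No

B (magnetic field) has dimensions [I^-1 M T^-2].
Phi (magnetic flux) has dimensions [I^-1 L^2 M T^-2].
A (area) has dimensions [L^2].

Left side: [I^-1 M T^-2]
Right side: [I^-1 L^4 M T^-2]

The two sides have different dimensions, so the equation is NOT dimensionally consistent.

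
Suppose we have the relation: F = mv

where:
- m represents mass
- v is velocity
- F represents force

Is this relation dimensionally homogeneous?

No

m (mass) has dimensions [M].
v (velocity) has dimensions [L T^-1].
F (force) has dimensions [L M T^-2].

Left side: [L M T^-2]
Right side: [L M T^-1]

The two sides have different dimensions, so the equation is NOT dimensionally consistent.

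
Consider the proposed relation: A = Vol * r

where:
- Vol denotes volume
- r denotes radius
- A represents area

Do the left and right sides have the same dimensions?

No

Vol (volume) has dimensions [L^3].
r (radius) has dimensions [L].
A (area) has dimensions [L^2].

Left side: [L^2]
Right side: [L^4]

The two sides have different dimensions, so the equation is NOT dimensionally consistent.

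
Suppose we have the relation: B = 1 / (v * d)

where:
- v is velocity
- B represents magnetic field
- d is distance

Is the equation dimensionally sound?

No

v (velocity) has dimensions [L T^-1].
B (magnetic field) has dimensions [I^-1 M T^-2].
d (distance) has dimensions [L].

Left side: [I^-1 M T^-2]
Right side: [L^-2 T]

The two sides have different dimensions, so the equation is NOT dimensionally consistent.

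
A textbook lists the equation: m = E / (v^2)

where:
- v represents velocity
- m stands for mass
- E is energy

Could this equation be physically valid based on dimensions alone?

Yes

v (velocity) has dimensions [L T^-1].
m (mass) has dimensions [M].
E (energy) has dimensions [L^2 M T^-2].

Left side: [M]
Right side: [M]

Both sides have the same dimensions, so the equation is dimensionally consistent.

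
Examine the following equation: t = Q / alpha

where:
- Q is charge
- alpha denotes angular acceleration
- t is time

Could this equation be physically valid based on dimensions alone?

No

Q (charge) has dimensions [I T].
alpha (angular acceleration) has dimensions [T^-2].
t (time) has dimensions [T].

Left side: [T]
Right side: [I T^3]

The two sides have different dimensions, so the equation is NOT dimensionally consistent.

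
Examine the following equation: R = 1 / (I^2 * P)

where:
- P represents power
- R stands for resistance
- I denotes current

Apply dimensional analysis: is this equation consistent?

No

P (power) has dimensions [L^2 M T^-3].
R (resistance) has dimensions [I^-2 L^2 M T^-3].
I (current) has dimensions [I].

Left side: [I^-2 L^2 M T^-3]
Right side: [I^-2 L^-2 M^-1 T^3]

The two sides have different dimensions, so the equation is NOT dimensionally consistent.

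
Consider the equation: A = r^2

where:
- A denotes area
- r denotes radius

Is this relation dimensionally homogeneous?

Yes

A (area) has dimensions [L^2].
r (radius) has dimensions [L].

Left side: [L^2]
Right side: [L^2]

Both sides have the same dimensions, so the equation is dimensionally consistent.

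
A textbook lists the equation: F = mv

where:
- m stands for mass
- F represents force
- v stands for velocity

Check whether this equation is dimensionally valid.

No

m (mass) has dimensions [M].
F (force) has dimensions [L M T^-2].
v (velocity) has dimensions [L T^-1].

Left side: [L M T^-2]
Right side: [L M T^-1]

The two sides have different dimensions, so the equation is NOT dimensionally consistent.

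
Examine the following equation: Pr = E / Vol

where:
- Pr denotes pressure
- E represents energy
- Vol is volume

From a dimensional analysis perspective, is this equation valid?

Yes

Pr (pressure) has dimensions [L^-1 M T^-2].
E (energy) has dimensions [L^2 M T^-2].
Vol (volume) has dimensions [L^3].

Left side: [L^-1 M T^-2]
Right side: [L^-1 M T^-2]

Both sides have the same dimensions, so the equation is dimensionally consistent.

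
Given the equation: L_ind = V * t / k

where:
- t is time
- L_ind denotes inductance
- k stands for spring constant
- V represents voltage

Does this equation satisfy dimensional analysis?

No

t (time) has dimensions [T].
L_ind (inductance) has dimensions [I^-2 L^2 M T^-2].
k (spring constant) has dimensions [M T^-2].
V (voltage) has dimensions [I^-1 L^2 M T^-3].

Left side: [I^-2 L^2 M T^-2]
Right side: [I^-1 L^2]

The two sides have different dimensions, so the equation is NOT dimensionally consistent.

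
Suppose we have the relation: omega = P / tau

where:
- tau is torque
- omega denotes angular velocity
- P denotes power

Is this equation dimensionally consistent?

Yes

tau (torque) has dimensions [L^2 M T^-2].
omega (angular velocity) has dimensions [T^-1].
P (power) has dimensions [L^2 M T^-3].

Left side: [T^-1]
Right side: [T^-1]

Both sides have the same dimensions, so the equation is dimensionally consistent.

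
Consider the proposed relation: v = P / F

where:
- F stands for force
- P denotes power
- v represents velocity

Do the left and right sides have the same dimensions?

Yes

F (force) has dimensions [L M T^-2].
P (power) has dimensions [L^2 M T^-3].
v (velocity) has dimensions [L T^-1].

Left side: [L T^-1]
Right side: [L T^-1]

Both sides have the same dimensions, so the equation is dimensionally consistent.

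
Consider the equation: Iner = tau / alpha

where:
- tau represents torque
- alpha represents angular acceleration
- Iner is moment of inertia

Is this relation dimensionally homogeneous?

Yes

tau (torque) has dimensions [L^2 M T^-2].
alpha (angular acceleration) has dimensions [T^-2].
Iner (moment of inertia) has dimensions [L^2 M].

Left side: [L^2 M]
Right side: [L^2 M]

Both sides have the same dimensions, so the equation is dimensionally consistent.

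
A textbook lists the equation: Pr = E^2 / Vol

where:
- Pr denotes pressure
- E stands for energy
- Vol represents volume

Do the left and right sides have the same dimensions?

No

Pr (pressure) has dimensions [L^-1 M T^-2].
E (energy) has dimensions [L^2 M T^-2].
Vol (volume) has dimensions [L^3].

Left side: [L^-1 M T^-2]
Right side: [L M^2 T^-4]

The two sides have different dimensions, so the equation is NOT dimensionally consistent.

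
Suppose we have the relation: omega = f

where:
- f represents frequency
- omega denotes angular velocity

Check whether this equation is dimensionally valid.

Yes

f (frequency) has dimensions [T^-1].
omega (angular velocity) has dimensions [T^-1].

Left side: [T^-1]
Right side: [T^-1]

Both sides have the same dimensions, so the equation is dimensionally consistent.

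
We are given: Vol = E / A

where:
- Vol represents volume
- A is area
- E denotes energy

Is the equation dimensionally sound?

No

Vol (volume) has dimensions [L^3].
A (area) has dimensions [L^2].
E (energy) has dimensions [L^2 M T^-2].

Left side: [L^3]
Right side: [M T^-2]

The two sides have different dimensions, so the equation is NOT dimensionally consistent.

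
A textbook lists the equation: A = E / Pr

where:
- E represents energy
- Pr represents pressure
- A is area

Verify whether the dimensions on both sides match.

No

E (energy) has dimensions [L^2 M T^-2].
Pr (pressure) has dimensions [L^-1 M T^-2].
A (area) has dimensions [L^2].

Left side: [L^2]
Right side: [L^3]

The two sides have different dimensions, so the equation is NOT dimensionally consistent.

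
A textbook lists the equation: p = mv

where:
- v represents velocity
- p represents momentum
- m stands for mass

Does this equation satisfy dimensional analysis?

Yes

v (velocity) has dimensions [L T^-1].
p (momentum) has dimensions [L M T^-1].
m (mass) has dimensions [M].

Left side: [L M T^-1]
Right side: [L M T^-1]

Both sides have the same dimensions, so the equation is dimensionally consistent.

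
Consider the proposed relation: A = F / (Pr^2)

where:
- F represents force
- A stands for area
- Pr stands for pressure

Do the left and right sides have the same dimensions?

No

F (force) has dimensions [L M T^-2].
A (area) has dimensions [L^2].
Pr (pressure) has dimensions [L^-1 M T^-2].

Left side: [L^2]
Right side: [L^3 M^-1 T^2]

The two sides have different dimensions, so the equation is NOT dimensionally consistent.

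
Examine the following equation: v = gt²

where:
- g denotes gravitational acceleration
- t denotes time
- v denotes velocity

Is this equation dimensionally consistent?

No

g (gravitational acceleration) has dimensions [L T^-2].
t (time) has dimensions [T].
v (velocity) has dimensions [L T^-1].

Left side: [L T^-1]
Right side: [L]

The two sides have different dimensions, so the equation is NOT dimensionally consistent.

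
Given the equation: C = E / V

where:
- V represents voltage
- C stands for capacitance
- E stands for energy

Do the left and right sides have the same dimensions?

No

V (voltage) has dimensions [I^-1 L^2 M T^-3].
C (capacitance) has dimensions [I^2 L^-2 M^-1 T^4].
E (energy) has dimensions [L^2 M T^-2].

Left side: [I^2 L^-2 M^-1 T^4]
Right side: [I T]

The two sides have different dimensions, so the equation is NOT dimensionally consistent.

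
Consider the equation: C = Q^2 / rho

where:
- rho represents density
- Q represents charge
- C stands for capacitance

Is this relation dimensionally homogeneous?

No

rho (density) has dimensions [L^-3 M].
Q (charge) has dimensions [I T].
C (capacitance) has dimensions [I^2 L^-2 M^-1 T^4].

Left side: [I^2 L^-2 M^-1 T^4]
Right side: [I^2 L^3 M^-1 T^2]

The two sides have different dimensions, so the equation is NOT dimensionally consistent.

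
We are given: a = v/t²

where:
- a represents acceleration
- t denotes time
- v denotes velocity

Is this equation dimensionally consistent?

No

a (acceleration) has dimensions [L T^-2].
t (time) has dimensions [T].
v (velocity) has dimensions [L T^-1].

Left side: [L T^-2]
Right side: [L T^-3]

The two sides have different dimensions, so the equation is NOT dimensionally consistent.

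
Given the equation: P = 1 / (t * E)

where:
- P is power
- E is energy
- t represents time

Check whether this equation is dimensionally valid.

No

P (power) has dimensions [L^2 M T^-3].
E (energy) has dimensions [L^2 M T^-2].
t (time) has dimensions [T].

Left side: [L^2 M T^-3]
Right side: [L^-2 M^-1 T]

The two sides have different dimensions, so the equation is NOT dimensionally consistent.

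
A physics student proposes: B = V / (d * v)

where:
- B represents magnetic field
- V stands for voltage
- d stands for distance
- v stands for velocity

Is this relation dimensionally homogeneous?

Yes

B (magnetic field) has dimensions [I^-1 M T^-2].
V (voltage) has dimensions [I^-1 L^2 M T^-3].
d (distance) has dimensions [L].
v (velocity) has dimensions [L T^-1].

Left side: [I^-1 M T^-2]
Right side: [I^-1 M T^-2]

Both sides have the same dimensions, so the equation is dimensionally consistent.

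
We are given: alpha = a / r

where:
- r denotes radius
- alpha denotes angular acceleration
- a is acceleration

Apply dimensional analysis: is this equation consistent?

Yes

r (radius) has dimensions [L].
alpha (angular acceleration) has dimensions [T^-2].
a (acceleration) has dimensions [L T^-2].

Left side: [T^-2]
Right side: [T^-2]

Both sides have the same dimensions, so the equation is dimensionally consistent.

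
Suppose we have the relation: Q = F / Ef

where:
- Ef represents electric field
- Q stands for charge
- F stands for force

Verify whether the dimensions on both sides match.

Yes

Ef (electric field) has dimensions [I^-1 L M T^-3].
Q (charge) has dimensions [I T].
F (force) has dimensions [L M T^-2].

Left side: [I T]
Right side: [I T]

Both sides have the same dimensions, so the equation is dimensionally consistent.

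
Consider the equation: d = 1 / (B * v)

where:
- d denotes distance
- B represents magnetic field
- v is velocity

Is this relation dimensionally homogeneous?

No

d (distance) has dimensions [L].
B (magnetic field) has dimensions [I^-1 M T^-2].
v (velocity) has dimensions [L T^-1].

Left side: [L]
Right side: [I L^-1 M^-1 T^3]

The two sides have different dimensions, so the equation is NOT dimensionally consistent.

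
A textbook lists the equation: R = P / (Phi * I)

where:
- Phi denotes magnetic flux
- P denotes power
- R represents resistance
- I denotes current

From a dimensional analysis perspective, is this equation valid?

No

Phi (magnetic flux) has dimensions [I^-1 L^2 M T^-2].
P (power) has dimensions [L^2 M T^-3].
R (resistance) has dimensions [I^-2 L^2 M T^-3].
I (current) has dimensions [I].

Left side: [I^-2 L^2 M T^-3]
Right side: [T^-1]

The two sides have different dimensions, so the equation is NOT dimensionally consistent.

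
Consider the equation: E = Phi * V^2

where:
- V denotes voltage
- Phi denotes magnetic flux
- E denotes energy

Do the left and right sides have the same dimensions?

No

V (voltage) has dimensions [I^-1 L^2 M T^-3].
Phi (magnetic flux) has dimensions [I^-1 L^2 M T^-2].
E (energy) has dimensions [L^2 M T^-2].

Left side: [L^2 M T^-2]
Right side: [I^-3 L^6 M^3 T^-8]

The two sides have different dimensions, so the equation is NOT dimensionally consistent.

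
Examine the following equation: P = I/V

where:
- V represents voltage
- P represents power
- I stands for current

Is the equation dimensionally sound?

No

V (voltage) has dimensions [I^-1 L^2 M T^-3].
P (power) has dimensions [L^2 M T^-3].
I (current) has dimensions [I].

Left side: [L^2 M T^-3]
Right side: [I^2 L^-2 M^-1 T^3]

The two sides have different dimensions, so the equation is NOT dimensionally consistent.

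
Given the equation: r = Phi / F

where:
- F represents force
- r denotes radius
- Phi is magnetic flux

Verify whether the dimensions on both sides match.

No

F (force) has dimensions [L M T^-2].
r (radius) has dimensions [L].
Phi (magnetic flux) has dimensions [I^-1 L^2 M T^-2].

Left side: [L]
Right side: [I^-1 L]

The two sides have different dimensions, so the equation is NOT dimensionally consistent.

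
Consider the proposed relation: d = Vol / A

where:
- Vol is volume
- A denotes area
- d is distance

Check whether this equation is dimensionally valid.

Yes

Vol (volume) has dimensions [L^3].
A (area) has dimensions [L^2].
d (distance) has dimensions [L].

Left side: [L]
Right side: [L]

Both sides have the same dimensions, so the equation is dimensionally consistent.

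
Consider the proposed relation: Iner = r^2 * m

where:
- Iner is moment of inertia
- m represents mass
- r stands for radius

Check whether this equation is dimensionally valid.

Yes

Iner (moment of inertia) has dimensions [L^2 M].
m (mass) has dimensions [M].
r (radius) has dimensions [L].

Left side: [L^2 M]
Right side: [L^2 M]

Both sides have the same dimensions, so the equation is dimensionally consistent.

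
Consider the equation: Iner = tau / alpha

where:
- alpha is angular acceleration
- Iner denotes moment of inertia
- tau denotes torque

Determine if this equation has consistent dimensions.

Yes

alpha (angular acceleration) has dimensions [T^-2].
Iner (moment of inertia) has dimensions [L^2 M].
tau (torque) has dimensions [L^2 M T^-2].

Left side: [L^2 M]
Right side: [L^2 M]

Both sides have the same dimensions, so the equation is dimensionally consistent.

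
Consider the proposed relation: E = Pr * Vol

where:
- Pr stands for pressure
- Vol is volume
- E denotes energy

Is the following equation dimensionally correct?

Yes

Pr (pressure) has dimensions [L^-1 M T^-2].
Vol (volume) has dimensions [L^3].
E (energy) has dimensions [L^2 M T^-2].

Left side: [L^2 M T^-2]
Right side: [L^2 M T^-2]

Both sides have the same dimensions, so the equation is dimensionally consistent.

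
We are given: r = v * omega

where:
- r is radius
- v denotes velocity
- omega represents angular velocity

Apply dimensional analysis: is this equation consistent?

No

r (radius) has dimensions [L].
v (velocity) has dimensions [L T^-1].
omega (angular velocity) has dimensions [T^-1].

Left side: [L]
Right side: [L T^-2]

The two sides have different dimensions, so the equation is NOT dimensionally consistent.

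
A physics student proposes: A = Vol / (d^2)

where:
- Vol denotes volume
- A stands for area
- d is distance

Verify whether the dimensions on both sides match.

No

Vol (volume) has dimensions [L^3].
A (area) has dimensions [L^2].
d (distance) has dimensions [L].

Left side: [L^2]
Right side: [L]

The two sides have different dimensions, so the equation is NOT dimensionally consistent.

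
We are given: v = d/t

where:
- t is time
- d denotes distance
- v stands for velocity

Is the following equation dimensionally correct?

Yes

t (time) has dimensions [T].
d (distance) has dimensions [L].
v (velocity) has dimensions [L T^-1].

Left side: [L T^-1]
Right side: [L T^-1]

Both sides have the same dimensions, so the equation is dimensionally consistent.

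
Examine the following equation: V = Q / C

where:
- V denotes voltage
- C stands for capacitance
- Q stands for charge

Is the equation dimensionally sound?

Yes

V (voltage) has dimensions [I^-1 L^2 M T^-3].
C (capacitance) has dimensions [I^2 L^-2 M^-1 T^4].
Q (charge) has dimensions [I T].

Left side: [I^-1 L^2 M T^-3]
Right side: [I^-1 L^2 M T^-3]

Both sides have the same dimensions, so the equation is dimensionally consistent.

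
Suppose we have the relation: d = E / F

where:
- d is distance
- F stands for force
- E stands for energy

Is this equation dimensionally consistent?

Yes

d (distance) has dimensions [L].
F (force) has dimensions [L M T^-2].
E (energy) has dimensions [L^2 M T^-2].

Left side: [L]
Right side: [L]

Both sides have the same dimensions, so the equation is dimensionally consistent.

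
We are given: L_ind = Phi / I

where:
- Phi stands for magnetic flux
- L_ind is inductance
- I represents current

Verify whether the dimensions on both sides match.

Yes

Phi (magnetic flux) has dimensions [I^-1 L^2 M T^-2].
L_ind (inductance) has dimensions [I^-2 L^2 M T^-2].
I (current) has dimensions [I].

Left side: [I^-2 L^2 M T^-2]
Right side: [I^-2 L^2 M T^-2]

Both sides have the same dimensions, so the equation is dimensionally consistent.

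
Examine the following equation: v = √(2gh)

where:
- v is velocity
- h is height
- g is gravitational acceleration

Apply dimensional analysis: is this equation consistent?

Yes

v (velocity) has dimensions [L T^-1].
h (height) has dimensions [L].
g (gravitational acceleration) has dimensions [L T^-2].

Left side: [L T^-1]
Right side: [L T^-1]

Both sides have the same dimensions, so the equation is dimensionally consistent.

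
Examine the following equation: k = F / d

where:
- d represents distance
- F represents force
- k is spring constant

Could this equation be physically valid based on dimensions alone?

Yes

d (distance) has dimensions [L].
F (force) has dimensions [L M T^-2].
k (spring constant) has dimensions [M T^-2].

Left side: [M T^-2]
Right side: [M T^-2]

Both sides have the same dimensions, so the equation is dimensionally consistent.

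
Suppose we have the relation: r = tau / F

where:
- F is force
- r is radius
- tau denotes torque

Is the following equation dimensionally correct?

Yes

F (force) has dimensions [L M T^-2].
r (radius) has dimensions [L].
tau (torque) has dimensions [L^2 M T^-2].

Left side: [L]
Right side: [L]

Both sides have the same dimensions, so the equation is dimensionally consistent.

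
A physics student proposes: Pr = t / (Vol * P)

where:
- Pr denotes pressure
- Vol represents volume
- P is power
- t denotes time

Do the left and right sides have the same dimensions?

No

Pr (pressure) has dimensions [L^-1 M T^-2].
Vol (volume) has dimensions [L^3].
P (power) has dimensions [L^2 M T^-3].
t (time) has dimensions [T].

Left side: [L^-1 M T^-2]
Right side: [L^-5 M^-1 T^4]

The two sides have different dimensions, so the equation is NOT dimensionally consistent.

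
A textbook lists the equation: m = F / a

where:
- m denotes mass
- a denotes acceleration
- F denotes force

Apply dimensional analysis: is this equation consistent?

Yes

m (mass) has dimensions [M].
a (acceleration) has dimensions [L T^-2].
F (force) has dimensions [L M T^-2].

Left side: [M]
Right side: [M]

Both sides have the same dimensions, so the equation is dimensionally consistent.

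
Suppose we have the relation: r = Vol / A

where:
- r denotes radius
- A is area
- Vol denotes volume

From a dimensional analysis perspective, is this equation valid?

Yes

r (radius) has dimensions [L].
A (area) has dimensions [L^2].
Vol (volume) has dimensions [L^3].

Left side: [L]
Right side: [L]

Both sides have the same dimensions, so the equation is dimensionally consistent.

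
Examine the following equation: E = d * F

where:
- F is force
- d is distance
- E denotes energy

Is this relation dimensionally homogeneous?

Yes

F (force) has dimensions [L M T^-2].
d (distance) has dimensions [L].
E (energy) has dimensions [L^2 M T^-2].

Left side: [L^2 M T^-2]
Right side: [L^2 M T^-2]

Both sides have the same dimensions, so the equation is dimensionally consistent.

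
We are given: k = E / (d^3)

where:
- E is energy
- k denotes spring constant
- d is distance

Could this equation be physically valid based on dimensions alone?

No

E (energy) has dimensions [L^2 M T^-2].
k (spring constant) has dimensions [M T^-2].
d (distance) has dimensions [L].

Left side: [M T^-2]
Right side: [L^-1 M T^-2]

The two sides have different dimensions, so the equation is NOT dimensionally consistent.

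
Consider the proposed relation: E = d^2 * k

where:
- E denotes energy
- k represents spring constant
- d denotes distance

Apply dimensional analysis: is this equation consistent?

Yes

E (energy) has dimensions [L^2 M T^-2].
k (spring constant) has dimensions [M T^-2].
d (distance) has dimensions [L].

Left side: [L^2 M T^-2]
Right side: [L^2 M T^-2]

Both sides have the same dimensions, so the equation is dimensionally consistent.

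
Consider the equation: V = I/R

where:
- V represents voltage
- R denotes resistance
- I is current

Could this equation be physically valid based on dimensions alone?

No

V (voltage) has dimensions [I^-1 L^2 M T^-3].
R (resistance) has dimensions [I^-2 L^2 M T^-3].
I (current) has dimensions [I].

Left side: [I^-1 L^2 M T^-3]
Right side: [I^3 L^-2 M^-1 T^3]

The two sides have different dimensions, so the equation is NOT dimensionally consistent.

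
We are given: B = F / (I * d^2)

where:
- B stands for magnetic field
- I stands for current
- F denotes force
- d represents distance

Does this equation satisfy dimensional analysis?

No

B (magnetic field) has dimensions [I^-1 M T^-2].
I (current) has dimensions [I].
F (force) has dimensions [L M T^-2].
d (distance) has dimensions [L].

Left side: [I^-1 M T^-2]
Right side: [I^-1 L^-1 M T^-2]

The two sides have different dimensions, so the equation is NOT dimensionally consistent.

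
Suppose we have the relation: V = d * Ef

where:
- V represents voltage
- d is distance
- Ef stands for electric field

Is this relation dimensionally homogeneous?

Yes

V (voltage) has dimensions [I^-1 L^2 M T^-3].
d (distance) has dimensions [L].
Ef (electric field) has dimensions [I^-1 L M T^-3].

Left side: [I^-1 L^2 M T^-3]
Right side: [I^-1 L^2 M T^-3]

Both sides have the same dimensions, so the equation is dimensionally consistent.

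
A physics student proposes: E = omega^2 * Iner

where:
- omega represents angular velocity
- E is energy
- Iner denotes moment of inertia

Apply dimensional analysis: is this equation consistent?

Yes

omega (angular velocity) has dimensions [T^-1].
E (energy) has dimensions [L^2 M T^-2].
Iner (moment of inertia) has dimensions [L^2 M].

Left side: [L^2 M T^-2]
Right side: [L^2 M T^-2]

Both sides have the same dimensions, so the equation is dimensionally consistent.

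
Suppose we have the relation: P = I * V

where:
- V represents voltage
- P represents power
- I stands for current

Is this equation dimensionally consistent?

Yes

V (voltage) has dimensions [I^-1 L^2 M T^-3].
P (power) has dimensions [L^2 M T^-3].
I (current) has dimensions [I].

Left side: [L^2 M T^-3]
Right side: [L^2 M T^-3]

Both sides have the same dimensions, so the equation is dimensionally consistent.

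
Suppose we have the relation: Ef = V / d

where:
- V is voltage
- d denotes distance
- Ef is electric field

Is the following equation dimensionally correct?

Yes

V (voltage) has dimensions [I^-1 L^2 M T^-3].
d (distance) has dimensions [L].
Ef (electric field) has dimensions [I^-1 L M T^-3].

Left side: [I^-1 L M T^-3]
Right side: [I^-1 L M T^-3]

Both sides have the same dimensions, so the equation is dimensionally consistent.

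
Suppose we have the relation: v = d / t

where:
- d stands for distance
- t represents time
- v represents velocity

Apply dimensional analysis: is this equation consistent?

Yes

d (distance) has dimensions [L].
t (time) has dimensions [T].
v (velocity) has dimensions [L T^-1].

Left side: [L T^-1]
Right side: [L T^-1]

Both sides have the same dimensions, so the equation is dimensionally consistent.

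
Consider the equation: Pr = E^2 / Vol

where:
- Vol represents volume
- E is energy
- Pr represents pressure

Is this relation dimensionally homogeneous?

No

Vol (volume) has dimensions [L^3].
E (energy) has dimensions [L^2 M T^-2].
Pr (pressure) has dimensions [L^-1 M T^-2].

Left side: [L^-1 M T^-2]
Right side: [L M^2 T^-4]

The two sides have different dimensions, so the equation is NOT dimensionally consistent.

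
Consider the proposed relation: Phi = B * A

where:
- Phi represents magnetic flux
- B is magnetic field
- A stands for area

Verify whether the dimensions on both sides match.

Yes

Phi (magnetic flux) has dimensions [I^-1 L^2 M T^-2].
B (magnetic field) has dimensions [I^-1 M T^-2].
A (area) has dimensions [L^2].

Left side: [I^-1 L^2 M T^-2]
Right side: [I^-1 L^2 M T^-2]

Both sides have the same dimensions, so the equation is dimensionally consistent.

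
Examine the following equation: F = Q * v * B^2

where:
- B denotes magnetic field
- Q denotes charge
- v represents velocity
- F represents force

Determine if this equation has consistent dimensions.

No

B (magnetic field) has dimensions [I^-1 M T^-2].
Q (charge) has dimensions [I T].
v (velocity) has dimensions [L T^-1].
F (force) has dimensions [L M T^-2].

Left side: [L M T^-2]
Right side: [I^-1 L M^2 T^-4]

The two sides have different dimensions, so the equation is NOT dimensionally consistent.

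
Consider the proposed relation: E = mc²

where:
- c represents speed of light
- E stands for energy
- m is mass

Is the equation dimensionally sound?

Yes

c (speed of light) has dimensions [L T^-1].
E (energy) has dimensions [L^2 M T^-2].
m (mass) has dimensions [M].

Left side: [L^2 M T^-2]
Right side: [L^2 M T^-2]

Both sides have the same dimensions, so the equation is dimensionally consistent.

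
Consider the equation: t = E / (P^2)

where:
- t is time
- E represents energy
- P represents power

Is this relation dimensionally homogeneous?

No

t (time) has dimensions [T].
E (energy) has dimensions [L^2 M T^-2].
P (power) has dimensions [L^2 M T^-3].

Left side: [T]
Right side: [L^-2 M^-1 T^4]

The two sides have different dimensions, so the equation is NOT dimensionally consistent.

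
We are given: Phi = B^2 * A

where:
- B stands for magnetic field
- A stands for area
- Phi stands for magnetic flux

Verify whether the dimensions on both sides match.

No

B (magnetic field) has dimensions [I^-1 M T^-2].
A (area) has dimensions [L^2].
Phi (magnetic flux) has dimensions [I^-1 L^2 M T^-2].

Left side: [I^-1 L^2 M T^-2]
Right side: [I^-2 L^2 M^2 T^-4]

The two sides have different dimensions, so the equation is NOT dimensionally consistent.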